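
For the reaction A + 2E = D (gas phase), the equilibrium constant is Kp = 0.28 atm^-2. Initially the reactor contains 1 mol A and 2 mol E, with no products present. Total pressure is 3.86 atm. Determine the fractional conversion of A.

Let X = conversion of A (basis 1 mol A); extent of reaction ξ = X.
Mole table: n_A = 1 − X; n_E = 2 − 2X; n_D = X.
n_T = Σnᵢ = 3 − 2X.
Mole fractions y_i = n_i/n_T; Kp = p_D / (p_A p_E^2) with p_i = y_i·P.
Substituting and setting equal to 0.28 atm^-2 gives a polynomial in X; the root in (0,1) is X = 0.507.

X = 0.507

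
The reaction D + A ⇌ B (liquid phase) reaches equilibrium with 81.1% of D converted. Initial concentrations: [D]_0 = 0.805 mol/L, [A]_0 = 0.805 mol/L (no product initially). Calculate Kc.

Let X = conversion of D.
Concentrations: [D] = 0.805 − 0.805X; [A] = 0.805 − 0.805X; [B] = 0.805X.
At X = 0.811: [D] = 0.152, [A] = 0.152, [B] = 0.653.
Kc = [B] / ([D] [A]) = 28.2 L/mol.

Kc = 28.2 L/mol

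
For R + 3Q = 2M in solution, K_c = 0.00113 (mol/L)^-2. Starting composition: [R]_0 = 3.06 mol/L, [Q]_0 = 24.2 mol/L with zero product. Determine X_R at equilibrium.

Let X = conversion of R; extent ξ = 3.06·X mol/L.
Concentrations: [R] = 3.06 − 3.06X; [Q] = 24.2 − 9.18X; [M] = 6.12X.
K_c = [M]^2 / ([R] [Q]^3).
Equating to 0.00113 (mol/L)^-2: the physical root is X = 0.545.

X = 0.545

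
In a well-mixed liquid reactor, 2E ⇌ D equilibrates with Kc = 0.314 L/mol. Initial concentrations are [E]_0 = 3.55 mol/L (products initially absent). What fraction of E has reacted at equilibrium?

Let X = conversion of E; extent ξ = 3.55X/2 mol/L.
Concentrations: [E] = 3.55 − 3.55X; [D] = 1.77X.
Kc = [D] / ([E]^2).
Equating to 0.314 L/mol: the physical root is X = 0.518.

X = 0.518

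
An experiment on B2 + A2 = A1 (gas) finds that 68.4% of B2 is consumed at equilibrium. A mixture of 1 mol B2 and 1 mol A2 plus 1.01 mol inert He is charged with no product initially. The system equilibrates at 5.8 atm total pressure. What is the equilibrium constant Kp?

Kp = 2.75 atm^-1

Basis: 1 mol B2 initially; let X = conversion of B2. Extent ξ = X.
Mole table: n_B2 = 1 − X; n_A2 = 1 − X; n_A1 = X; n_I = 1.01 (inert).
Summing: n_T = 3.01 − X.
At X = 0.684: n_B2 = 0.316, n_A2 = 0.316, n_A1 = 0.684, n_T = 2.33.
p_i = (n_i/n_T)·P. Kp = p_A1 / (p_B2 p_A2) = 2.75 atm^-1.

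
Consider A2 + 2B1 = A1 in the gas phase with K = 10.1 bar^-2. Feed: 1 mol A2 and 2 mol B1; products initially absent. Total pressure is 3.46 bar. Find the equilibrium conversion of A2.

X = 0.857

Take 1 mol A2 as basis and let X be its fractional conversion, so ξ = X.
Species balance: n_A2 = 1 − X; n_B1 = 2 − 2X; n_A1 = X.
n_T = Σnᵢ = 3 − 2X.
With p_i = (n_i/n_T)P, K = p_A1 / (p_A2 p_B1^2).
Setting this equal to 10.1 bar^-2 and taking the physical root (0 < X < 1) gives X = 0.857.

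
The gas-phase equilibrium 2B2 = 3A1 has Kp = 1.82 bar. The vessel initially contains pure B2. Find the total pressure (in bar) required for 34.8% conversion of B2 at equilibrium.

P = 6.39 bar

Basis: 1 mol B2 initially; let X = conversion of B2. Extent ξ = 0.5X.
Species balance: n_B2 = 1 − X; n_A1 = 1.5X.
Summing: n_T = 1 + 0.5X.
Kp = p_A1^3 / (p_B2^2) with p_i = (n_i/n_T)·P.
At X = 0.348: the mole-fraction product g(X) = Π y_i^ν_i = 0.285. Since Kp = g(X)·P^{1}, P = (Kp/g)^(1/1) = (1.82/0.285)^(1/1) = 6.39 bar.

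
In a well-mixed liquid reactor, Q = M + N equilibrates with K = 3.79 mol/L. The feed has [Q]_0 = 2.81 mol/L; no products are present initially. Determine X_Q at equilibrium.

X = 0.669

Let X = conversion of Q; extent ξ = 2.81·X mol/L.
Concentrations: [Q] = 2.81 − 2.81X; [M] = 2.81X; [N] = 2.81X.
K = [M] [N] / ([Q]).
Equating to 3.79 mol/L: the physical root is X = 0.669.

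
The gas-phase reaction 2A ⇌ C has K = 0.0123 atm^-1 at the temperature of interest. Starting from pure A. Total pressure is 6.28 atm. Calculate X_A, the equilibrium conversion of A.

X = 0.126

Take 1 mol A as basis and let X be its fractional conversion, so ξ = 0.5X.
Species balance: n_A = 1 − X; n_C = 0.5X.
Summing: n_T = 1 − 0.5X.
y_i = n_i/n_T, p_i = y_i·P. K = p_C / (p_A^2).
Equating to 0.0123 atm^-1 and solving on 0 < X < 1: X = 0.126.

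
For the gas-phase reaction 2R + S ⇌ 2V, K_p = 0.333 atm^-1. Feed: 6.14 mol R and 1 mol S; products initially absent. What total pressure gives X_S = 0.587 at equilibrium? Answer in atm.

Take 1 mol S as basis and let X be its fractional conversion, so ξ = X.
Mole table: n_R = 6.14 − 2X; n_S = 1 − X; n_V = 2X.
Summing: n_T = 7.14 − X.
K_p = p_V^2 / (p_R^2 p_S) with p_i = (n_i/n_T)·P.
At X = 0.587: the mole-fraction product g(X) = Π y_i^ν_i = 0.8868. Since K_p = g(X)·P^{-1}, P = (g/K_p)^(1/1) = (0.8868/0.333)^(1/1) = 2.66 atm.

P = 2.66 atm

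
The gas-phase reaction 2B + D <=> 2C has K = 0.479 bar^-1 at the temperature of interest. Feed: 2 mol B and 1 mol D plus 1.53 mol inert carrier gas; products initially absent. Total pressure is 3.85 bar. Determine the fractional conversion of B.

X = 0.349

Take 2 mol B as basis and let X be its fractional conversion, so ξ = X.
Species balance: n_B = 2 − 2X; n_D = 1 − X; n_C = 2X; n_I = 1.53 (inert).
Total moles n_T = 4.53 − X.
y_i = n_i/n_T, p_i = y_i·P. K = p_C^2 / (p_B^2 p_D).
Substituting and setting equal to 0.479 bar^-1 gives a polynomial in X; the root in (0,1) is X = 0.349.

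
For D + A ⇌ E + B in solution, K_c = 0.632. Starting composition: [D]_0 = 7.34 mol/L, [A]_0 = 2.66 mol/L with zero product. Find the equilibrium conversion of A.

X = 0.665

Let X = conversion of A; extent ξ = 2.66·X mol/L.
Concentrations: [D] = 7.34 − 2.66X; [A] = 2.66 − 2.66X; [E] = 2.66X; [B] = 2.66X.
K_c = [E] [B] / ([D] [A]).
This equals 0.632 at X = 0.665 (the root in 0 < X < 1).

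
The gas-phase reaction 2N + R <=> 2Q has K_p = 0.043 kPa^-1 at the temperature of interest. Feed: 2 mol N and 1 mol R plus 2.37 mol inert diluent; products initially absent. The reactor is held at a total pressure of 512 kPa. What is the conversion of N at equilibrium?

Basis: 2 mol N initially; let X = conversion of N. Extent ξ = X.
Moles: n_N = 2 − 2X; n_R = 1 − X; n_Q = 2X; n_I = 2.37 (inert).
n_T = Σnᵢ = 5.37 − X.
Mole fractions y_i = n_i/n_T; K_p = p_Q^2 / (p_N^2 p_R) with p_i = y_i·P.
Equating to 0.043 kPa^-1 and solving on 0 < X < 1: X = 0.581.

X = 0.581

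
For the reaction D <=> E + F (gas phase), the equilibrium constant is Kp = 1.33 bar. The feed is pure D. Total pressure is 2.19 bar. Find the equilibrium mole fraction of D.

y_D = 0.239

Basis: 1 mol D initially; let X = conversion of D. Extent ξ = X.
Species balance: n_D = 1 − X; n_E = X; n_F = X.
Total moles n_T = 1 + X.
Mole fractions y_i = n_i/n_T; Kp = p_E p_F / (p_D) with p_i = y_i·P.
Substituting and setting equal to 1.33 bar gives a polynomial in X; the root in (0,1) is X = 0.615.
Then n_D = 0.385, n_T = 1.61, so y_D = 0.239.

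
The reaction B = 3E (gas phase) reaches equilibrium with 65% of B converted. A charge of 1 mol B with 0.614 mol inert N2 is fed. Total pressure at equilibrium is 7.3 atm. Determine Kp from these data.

Take 1 mol B as basis and let X be its fractional conversion, so ξ = X.
Species balance: n_B = 1 − X; n_E = 3X; n_I = 0.614 (inert).
n_T = Σnᵢ = 1.61 + 2X.
At X = 0.65: n_B = 0.35, n_E = 1.95, n_T = 2.91.
p_i = (n_i/n_T)·P. Kp = p_E^3 / (p_B) = 133 atm^2.

Kp = 133 atm^2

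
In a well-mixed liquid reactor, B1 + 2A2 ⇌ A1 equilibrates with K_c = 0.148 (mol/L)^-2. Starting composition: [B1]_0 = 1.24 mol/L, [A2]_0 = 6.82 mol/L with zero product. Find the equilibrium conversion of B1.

X = 0.779

Let X = conversion of B1; extent ξ = 1.24·X mol/L.
Concentrations: [B1] = 1.24 − 1.24X; [A2] = 6.82 − 2.48X; [A1] = 1.24X.
K_c = [A1] / ([B1] [A2]^2).
Solving K_c = 0.148 for X ∈ (0,1): X = 0.779.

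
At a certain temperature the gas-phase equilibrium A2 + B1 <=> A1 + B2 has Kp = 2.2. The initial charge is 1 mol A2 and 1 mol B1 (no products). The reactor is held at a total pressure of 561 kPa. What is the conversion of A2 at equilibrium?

X = 0.597

Basis: 1 mol A2 initially; let X = conversion of A2. Extent ξ = X.
Mole table: n_A2 = 1 − X; n_B1 = 1 − X; n_A1 = X; n_B2 = X.
Total moles n_T = 2 (Δν = 0, constant).
Mole fractions y_i = n_i/n_T; Kp = p_A1 p_B2 / (p_A2 p_B1) with p_i = y_i·P.
This yields a degree-2 equation in X; solving on (0,1), X = 0.597.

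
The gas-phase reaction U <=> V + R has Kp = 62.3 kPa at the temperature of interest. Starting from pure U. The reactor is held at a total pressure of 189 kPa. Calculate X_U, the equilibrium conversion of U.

X = 0.498

Let X = conversion of U (basis 1 mol U); extent of reaction ξ = X.
Species balance: n_U = 1 − X; n_V = X; n_R = X.
Summing: n_T = 1 + X.
y_i = n_i/n_T, p_i = y_i·P. Kp = p_V p_R / (p_U).
Setting this equal to 62.3 kPa and taking the physical root (0 < X < 1) gives X = 0.498.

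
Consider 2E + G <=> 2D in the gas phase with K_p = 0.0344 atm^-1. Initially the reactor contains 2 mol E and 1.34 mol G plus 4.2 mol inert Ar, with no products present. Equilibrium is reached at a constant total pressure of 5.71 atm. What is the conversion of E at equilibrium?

Basis: 2 mol E initially; let X = conversion of E. Extent ξ = X.
At extent ξ: n_E = 2 − 2X; n_G = 1.34 − X; n_D = 2X; n_I = 4.2 (inert).
Total moles n_T = 7.54 − X.
y_i = n_i/n_T, p_i = y_i·P. K_p = p_D^2 / (p_E^2 p_G).
Substituting and setting equal to 0.0344 atm^-1 gives a polynomial in X; the root in (0,1) is X = 0.151.

X = 0.151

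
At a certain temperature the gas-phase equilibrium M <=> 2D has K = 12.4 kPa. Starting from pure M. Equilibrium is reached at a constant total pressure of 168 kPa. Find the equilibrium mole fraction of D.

Take 1 mol M as basis and let X be its fractional conversion, so ξ = X.
At extent ξ: n_M = 1 − X; n_D = 2X.
n_T = Σnᵢ = 1 + X.
With p_i = (n_i/n_T)P, K = p_D^2 / (p_M).
This yields a degree-2 equation in X; solving on (0,1), X = 0.135.
Then n_D = 0.269, n_T = 1.13, so y_D = 0.237.

y_D = 0.237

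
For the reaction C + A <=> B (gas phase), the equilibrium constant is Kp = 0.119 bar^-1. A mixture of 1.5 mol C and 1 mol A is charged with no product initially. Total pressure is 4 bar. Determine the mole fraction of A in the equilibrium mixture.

y_A = 0.345

Basis: 1 mol A initially; let X = conversion of A. Extent ξ = X.
Species balance: n_C = 1.5 − X; n_A = 1 − X; n_B = X.
Total moles n_T = 2.5 − X.
Mole fractions y_i = n_i/n_T; Kp = p_B / (p_C p_A) with p_i = y_i·P.
Substituting and setting equal to 0.119 bar^-1 gives a polynomial in X; the root in (0,1) is X = 0.211.
Then n_A = 0.789, n_T = 2.29, so y_A = 0.345.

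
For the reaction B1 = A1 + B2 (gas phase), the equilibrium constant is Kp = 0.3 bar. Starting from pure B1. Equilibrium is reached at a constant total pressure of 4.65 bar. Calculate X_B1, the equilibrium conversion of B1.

X = 0.246

Basis: 1 mol B1 initially; let X = conversion of B1. Extent ξ = X.
Mole table: n_B1 = 1 − X; n_A1 = X; n_B2 = X.
n_T = Σnᵢ = 1 + X.
With p_i = (n_i/n_T)P, Kp = p_A1 p_B2 / (p_B1).
This yields a degree-2 equation in X; solving on (0,1), X = 0.246.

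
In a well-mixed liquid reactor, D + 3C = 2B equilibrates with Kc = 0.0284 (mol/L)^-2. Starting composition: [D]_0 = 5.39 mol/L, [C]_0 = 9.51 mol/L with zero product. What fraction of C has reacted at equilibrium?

X = 0.513

Let X = conversion of C; extent ξ = 9.51X/3 mol/L.
Concentrations: [D] = 5.39 − 3.17X; [C] = 9.51 − 9.51X; [B] = 6.34X.
Kc = [B]^2 / ([D] [C]^3).
Setting equal to 0.0284 and solving for X on (0,1) gives X = 0.513.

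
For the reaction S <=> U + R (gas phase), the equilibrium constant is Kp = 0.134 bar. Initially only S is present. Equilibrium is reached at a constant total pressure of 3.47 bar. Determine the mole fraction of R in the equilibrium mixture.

Basis: 1 mol S initially; let X = conversion of S. Extent ξ = X.
Species balance: n_S = 1 − X; n_U = X; n_R = X.
Total moles n_T = 1 + X.
y_i = n_i/n_T, p_i = y_i·P. Kp = p_U p_R / (p_S).
Substituting and setting equal to 0.134 bar gives a polynomial in X; the root in (0,1) is X = 0.193.
Then n_R = 0.193, n_T = 1.19, so y_R = 0.162.

y_R = 0.162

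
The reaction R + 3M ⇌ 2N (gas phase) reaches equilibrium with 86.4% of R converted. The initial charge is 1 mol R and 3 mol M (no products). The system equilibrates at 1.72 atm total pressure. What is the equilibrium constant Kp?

Kp = 564 atm^-2

Basis: 1 mol R initially; let X = conversion of R. Extent ξ = X.
Moles: n_R = 1 − X; n_M = 3 − 3X; n_N = 2X.
n_T = Σnᵢ = 4 − 2X.
At X = 0.864: n_R = 0.136, n_M = 0.408, n_N = 1.73, n_T = 2.27.
p_i = (n_i/n_T)·P. Kp = p_N^2 / (p_R p_M^3) = 564 atm^-2.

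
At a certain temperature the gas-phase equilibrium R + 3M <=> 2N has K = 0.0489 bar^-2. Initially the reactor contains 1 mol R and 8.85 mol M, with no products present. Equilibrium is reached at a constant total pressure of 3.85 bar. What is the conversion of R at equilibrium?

X = 0.591

Basis: 1 mol R initially; let X = conversion of R. Extent ξ = X.
Species balance: n_R = 1 − X; n_M = 8.85 − 3X; n_N = 2X.
Summing: n_T = 9.85 − 2X.
Mole fractions y_i = n_i/n_T; K = p_N^2 / (p_R p_M^3) with p_i = y_i·P.
Equating to 0.0489 bar^-2 and solving on 0 < X < 1: X = 0.591.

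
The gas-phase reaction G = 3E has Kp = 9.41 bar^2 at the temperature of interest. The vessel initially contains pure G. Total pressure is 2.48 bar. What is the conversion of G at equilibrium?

X = 0.484

Take 1 mol G as basis and let X be its fractional conversion, so ξ = X.
Moles: n_G = 1 − X; n_E = 3X.
n_T = Σnᵢ = 1 + 2X.
With p_i = (n_i/n_T)P, Kp = p_E^3 / (p_G).
Substituting and setting equal to 9.41 bar^2 gives a polynomial in X; the root in (0,1) is X = 0.484.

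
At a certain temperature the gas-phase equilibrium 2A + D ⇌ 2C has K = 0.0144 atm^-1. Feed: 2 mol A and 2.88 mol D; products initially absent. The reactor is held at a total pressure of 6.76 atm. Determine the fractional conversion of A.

Let X = conversion of A (basis 2 mol A); extent of reaction ξ = X.
At extent ξ: n_A = 2 − 2X; n_D = 2.88 − X; n_C = 2X.
Total moles n_T = 4.88 − X.
Mole fractions y_i = n_i/n_T; K = p_C^2 / (p_A^2 p_D) with p_i = y_i·P.
Equating to 0.0144 atm^-1 and solving on 0 < X < 1: X = 0.191.

X = 0.191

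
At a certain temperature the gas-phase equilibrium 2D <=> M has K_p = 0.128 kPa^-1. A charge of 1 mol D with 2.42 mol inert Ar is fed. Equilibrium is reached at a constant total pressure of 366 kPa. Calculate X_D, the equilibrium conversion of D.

X = 0.836

Take 1 mol D as basis and let X be its fractional conversion, so ξ = 0.5X.
Species balance: n_D = 1 − X; n_M = 0.5X; n_I = 2.42 (inert).
n_T = Σnᵢ = 3.42 − 0.5X.
Mole fractions y_i = n_i/n_T; K_p = p_M / (p_D^2) with p_i = y_i·P.
Substituting and setting equal to 0.128 kPa^-1 gives a polynomial in X; the root in (0,1) is X = 0.836.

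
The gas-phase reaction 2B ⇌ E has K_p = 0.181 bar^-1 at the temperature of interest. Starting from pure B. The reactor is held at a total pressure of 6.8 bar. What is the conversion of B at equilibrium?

Basis: 1 mol B initially; let X = conversion of B. Extent ξ = 0.5X.
Moles: n_B = 1 − X; n_E = 0.5X.
n_T = Σnᵢ = 1 − 0.5X.
y_i = n_i/n_T, p_i = y_i·P. K_p = p_E / (p_B^2).
Substituting and setting equal to 0.181 bar^-1 gives a polynomial in X; the root in (0,1) is X = 0.589.

X = 0.589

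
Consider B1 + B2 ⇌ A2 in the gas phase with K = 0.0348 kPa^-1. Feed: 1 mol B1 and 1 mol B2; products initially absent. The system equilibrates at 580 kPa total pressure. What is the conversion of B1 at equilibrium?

X = 0.783

Take 1 mol B1 as basis and let X be its fractional conversion, so ξ = X.
Species balance: n_B1 = 1 − X; n_B2 = 1 − X; n_A2 = X.
n_T = Σnᵢ = 2 − X.
y_i = n_i/n_T, p_i = y_i·P. K = p_A2 / (p_B1 p_B2).
Equating to 0.0348 kPa^-1 and solving on 0 < X < 1: X = 0.783.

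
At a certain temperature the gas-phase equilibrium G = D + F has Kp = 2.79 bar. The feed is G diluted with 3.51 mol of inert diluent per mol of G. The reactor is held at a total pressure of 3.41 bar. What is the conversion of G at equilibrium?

Basis: 1 mol G initially; let X = conversion of G. Extent ξ = X.
Species balance: n_G = 1 − X; n_D = X; n_F = X; n_I = 3.51 (inert).
n_T = Σnᵢ = 4.51 + X.
y_i = n_i/n_T, p_i = y_i·P. Kp = p_D p_F / (p_G).
This yields a degree-2 equation in X; solving on (0,1), X = 0.839.

X = 0.839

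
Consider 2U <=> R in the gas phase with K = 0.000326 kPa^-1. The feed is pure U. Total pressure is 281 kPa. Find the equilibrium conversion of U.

Take 1 mol U as basis and let X be its fractional conversion, so ξ = 0.5X.
Moles: n_U = 1 − X; n_R = 0.5X.
Summing: n_T = 1 − 0.5X.
y_i = n_i/n_T, p_i = y_i·P. K = p_R / (p_U^2).
This yields a degree-2 equation in X; solving on (0,1), X = 0.145.

X = 0.145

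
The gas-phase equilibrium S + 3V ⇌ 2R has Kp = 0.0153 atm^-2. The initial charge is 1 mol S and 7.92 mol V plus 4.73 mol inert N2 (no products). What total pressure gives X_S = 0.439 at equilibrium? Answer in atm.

Let X = conversion of S (basis 1 mol S); extent of reaction ξ = X.
Moles: n_S = 1 − X; n_V = 7.92 − 3X; n_R = 2X; n_I = 4.73 (inert).
Total moles n_T = 13.7 − 2X.
Kp = p_R^2 / (p_S p_V^3) with p_i = (n_i/n_T)·P.
At X = 0.439: the mole-fraction product g(X) = Π y_i^ν_i = 0.7786. Since Kp = g(X)·P^{-2}, P = (g/Kp)^(1/2) = (0.7786/0.0153)^(1/2) = 7.13 atm.

P = 7.13 atm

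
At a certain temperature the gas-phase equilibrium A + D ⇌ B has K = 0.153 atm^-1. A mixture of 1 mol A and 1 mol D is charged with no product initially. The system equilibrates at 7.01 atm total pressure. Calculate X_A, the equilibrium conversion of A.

Basis: 1 mol A initially; let X = conversion of A. Extent ξ = X.
Mole table: n_A = 1 − X; n_D = 1 − X; n_B = X.
Total moles n_T = 2 − X.
With p_i = (n_i/n_T)P, K = p_B / (p_A p_D).
Setting this equal to 0.153 atm^-1 and taking the physical root (0 < X < 1) gives X = 0.305.

X = 0.305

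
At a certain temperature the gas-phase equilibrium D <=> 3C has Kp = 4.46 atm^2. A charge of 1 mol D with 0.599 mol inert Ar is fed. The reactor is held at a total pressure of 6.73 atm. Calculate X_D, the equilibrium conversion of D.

Take 1 mol D as basis and let X be its fractional conversion, so ξ = X.
Species balance: n_D = 1 − X; n_C = 3X; n_I = 0.599 (inert).
Summing: n_T = 1.6 + 2X.
Mole fractions y_i = n_i/n_T; Kp = p_C^3 / (p_D) with p_i = y_i·P.
Setting this equal to 4.46 atm^2 and taking the physical root (0 < X < 1) gives X = 0.228.

X = 0.228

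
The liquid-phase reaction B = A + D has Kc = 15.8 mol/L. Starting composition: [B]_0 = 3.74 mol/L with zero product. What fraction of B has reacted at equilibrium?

Let X = conversion of B; extent ξ = 3.74·X mol/L.
Concentrations: [B] = 3.74 − 3.74X; [A] = 3.74X; [D] = 3.74X.
Kc = [A] [D] / ([B]).
Equating to 15.8 mol/L: the physical root is X = 0.835.

X = 0.835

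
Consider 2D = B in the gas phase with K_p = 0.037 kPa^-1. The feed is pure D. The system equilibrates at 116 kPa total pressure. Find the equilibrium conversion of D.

Let X = conversion of D (basis 1 mol D); extent of reaction ξ = 0.5X.
Mole table: n_D = 1 − X; n_B = 0.5X.
Summing: n_T = 1 − 0.5X.
Mole fractions y_i = n_i/n_T; K_p = p_B / (p_D^2) with p_i = y_i·P.
Setting this equal to 0.037 kPa^-1 and taking the physical root (0 < X < 1) gives X = 0.765.

X = 0.765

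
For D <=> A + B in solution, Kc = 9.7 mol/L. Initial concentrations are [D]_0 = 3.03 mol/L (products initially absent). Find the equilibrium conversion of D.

Let X = conversion of D; extent ξ = 3.03·X mol/L.
Concentrations: [D] = 3.03 − 3.03X; [A] = 3.03X; [B] = 3.03X.
Kc = [A] [B] / ([D]).
Equating to 9.7 mol/L: the physical root is X = 0.800.

X = 0.800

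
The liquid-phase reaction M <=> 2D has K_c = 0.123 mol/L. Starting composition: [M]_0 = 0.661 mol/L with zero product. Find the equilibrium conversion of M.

X = 0.194

Let X = conversion of M; extent ξ = 0.661·X mol/L.
Concentrations: [M] = 0.661 − 0.661X; [D] = 1.32X.
K_c = [D]^2 / ([M]).
Setting equal to 0.123 and solving for X on (0,1) gives X = 0.194.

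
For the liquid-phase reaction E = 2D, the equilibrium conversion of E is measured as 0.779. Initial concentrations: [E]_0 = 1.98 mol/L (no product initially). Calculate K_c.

K_c = 21.7 mol/L

Let X = conversion of E.
Concentrations: [E] = 1.98 − 1.98X; [D] = 3.96X.
At X = 0.779: [E] = 0.438, [D] = 3.08.
K_c = [D]^2 / ([E]) = 21.7 mol/L.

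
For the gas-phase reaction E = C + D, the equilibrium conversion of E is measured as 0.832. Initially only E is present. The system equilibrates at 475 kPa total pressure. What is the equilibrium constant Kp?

Kp = 1.07e+03 kPa

Basis: 1 mol E initially; let X = conversion of E. Extent ξ = X.
Mole table: n_E = 1 − X; n_C = X; n_D = X.
Total moles n_T = 1 + X.
At X = 0.832: n_E = 0.168, n_C = 0.832, n_D = 0.832, n_T = 1.83.
p_i = (n_i/n_T)·P. Kp = p_C p_D / (p_E) = 1.07e+03 kPa.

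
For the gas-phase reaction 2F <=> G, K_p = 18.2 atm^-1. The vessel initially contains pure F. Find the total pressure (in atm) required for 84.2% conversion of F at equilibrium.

P = 0.537 atm

Let X = conversion of F (basis 1 mol F); extent of reaction ξ = 0.5X.
Mole table: n_F = 1 − X; n_G = 0.5X.
n_T = Σnᵢ = 1 − 0.5X.
K_p = p_G / (p_F^2) with p_i = (n_i/n_T)·P.
At X = 0.842: the mole-fraction product g(X) = Π y_i^ν_i = 9.764. Since K_p = g(X)·P^{-1}, P = (g/K_p)^(1/1) = (9.764/18.2)^(1/1) = 0.537 atm.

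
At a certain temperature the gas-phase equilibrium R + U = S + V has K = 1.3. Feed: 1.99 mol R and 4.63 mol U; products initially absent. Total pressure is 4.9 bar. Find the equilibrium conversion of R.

X = 0.737

Let X = conversion of R (basis 1.99 mol R); extent of reaction ξ = 1.99X.
At extent ξ: n_R = 1.99 − 1.99X; n_U = 4.63 − 1.99X; n_S = 1.99X; n_V = 1.99X.
n_T stays at 6.62 (no change in mole number).
Mole fractions y_i = n_i/n_T; K = p_S p_V / (p_R p_U) with p_i = y_i·P.
This yields a degree-2 equation in X; solving on (0,1), X = 0.737.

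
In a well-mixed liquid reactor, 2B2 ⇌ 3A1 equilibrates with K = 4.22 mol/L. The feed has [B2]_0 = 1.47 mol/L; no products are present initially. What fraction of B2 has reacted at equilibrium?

X = 0.554

Let X = conversion of B2; extent ξ = 1.47X/2 mol/L.
Concentrations: [B2] = 1.47 − 1.47X; [A1] = 2.21X.
K = [A1]^3 / ([B2]^2).
Equating to 4.22 mol/L: the physical root is X = 0.554.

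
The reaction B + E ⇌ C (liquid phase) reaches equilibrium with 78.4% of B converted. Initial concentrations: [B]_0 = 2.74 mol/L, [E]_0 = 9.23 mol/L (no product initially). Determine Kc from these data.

Let X = conversion of B.
Concentrations: [B] = 2.74 − 2.74X; [E] = 9.23 − 2.74X; [C] = 2.74X.
At X = 0.784: [B] = 0.592, [E] = 7.08, [C] = 2.15.
Kc = [C] / ([B] [E]) = 0.513 L/mol.

Kc = 0.513 L/mol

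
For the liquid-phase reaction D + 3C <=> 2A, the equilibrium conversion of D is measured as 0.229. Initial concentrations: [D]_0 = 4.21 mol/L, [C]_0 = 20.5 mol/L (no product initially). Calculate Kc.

Let X = conversion of D.
Concentrations: [D] = 4.21 − 4.21X; [C] = 20.5 − 12.6X; [A] = 8.42X.
At X = 0.229: [D] = 3.25, [C] = 17.6, [A] = 1.93.
Kc = [A]^2 / ([D] [C]^3) = 0.00021 (mol/L)^-2.

Kc = 0.00021 (mol/L)^-2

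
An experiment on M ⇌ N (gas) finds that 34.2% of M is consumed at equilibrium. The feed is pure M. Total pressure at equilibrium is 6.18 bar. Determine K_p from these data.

K_p = 0.52

Let X = conversion of M (basis 1 mol M); extent of reaction ξ = X.
At extent ξ: n_M = 1 − X; n_N = X.
n_T stays at 1 (no change in mole number).
At X = 0.342: n_M = 0.658, n_N = 0.342, n_T = 1.
p_i = (n_i/n_T)·P. K_p = p_N / (p_M) = 0.52.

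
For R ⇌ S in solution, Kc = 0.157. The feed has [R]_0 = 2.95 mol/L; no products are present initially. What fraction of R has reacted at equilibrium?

X = 0.136

Let X = conversion of R; extent ξ = 2.95·X mol/L.
Concentrations: [R] = 2.95 − 2.95X; [S] = 2.95X.
Kc = [S] / ([R]).
Equating to 0.157: the physical root is X = 0.136.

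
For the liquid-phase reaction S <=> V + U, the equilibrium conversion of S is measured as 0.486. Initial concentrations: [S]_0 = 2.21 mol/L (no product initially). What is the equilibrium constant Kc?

Let X = conversion of S.
Concentrations: [S] = 2.21 − 2.21X; [V] = 2.21X; [U] = 2.21X.
At X = 0.486: [S] = 1.14, [V] = 1.07, [U] = 1.07.
Kc = [V] [U] / ([S]) = 1.02 mol/L.

Kc = 1.02 mol/L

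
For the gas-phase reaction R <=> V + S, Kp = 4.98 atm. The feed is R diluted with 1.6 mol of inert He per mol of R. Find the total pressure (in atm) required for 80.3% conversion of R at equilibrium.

P = 5.18 atm

Let X = conversion of R (basis 1 mol R); extent of reaction ξ = X.
Mole table: n_R = 1 − X; n_V = X; n_S = X; n_I = 1.6 (inert).
Total moles n_T = 2.6 + X.
Kp = p_V p_S / (p_R) with p_i = (n_i/n_T)·P.
At X = 0.803: the mole-fraction product g(X) = Π y_i^ν_i = 0.9618. Since Kp = g(X)·P^{1}, P = (Kp/g)^(1/1) = (4.98/0.9618)^(1/1) = 5.18 atm.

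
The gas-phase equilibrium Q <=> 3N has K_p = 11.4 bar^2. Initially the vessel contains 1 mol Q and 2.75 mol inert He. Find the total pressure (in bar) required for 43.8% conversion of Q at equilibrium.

Basis: 1 mol Q initially; let X = conversion of Q. Extent ξ = X.
At extent ξ: n_Q = 1 − X; n_N = 3X; n_I = 2.75 (inert).
Summing: n_T = 3.75 + 2X.
K_p = p_N^3 / (p_Q) with p_i = (n_i/n_T)·P.
At X = 0.438: the mole-fraction product g(X) = Π y_i^ν_i = 0.1886. Since K_p = g(X)·P^{2}, P = (K_p/g)^(1/2) = (11.4/0.1886)^(1/2) = 7.77 bar.

P = 7.77 bar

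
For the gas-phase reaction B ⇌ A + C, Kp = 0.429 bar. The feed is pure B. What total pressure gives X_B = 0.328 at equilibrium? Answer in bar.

P = 3.56 bar

Basis: 1 mol B initially; let X = conversion of B. Extent ξ = X.
Moles: n_B = 1 − X; n_A = X; n_C = X.
Total moles n_T = 1 + X.
Kp = p_A p_C / (p_B) with p_i = (n_i/n_T)·P.
At X = 0.328: the mole-fraction product g(X) = Π y_i^ν_i = 0.1206. Since Kp = g(X)·P^{1}, P = (Kp/g)^(1/1) = (0.429/0.1206)^(1/1) = 3.56 bar.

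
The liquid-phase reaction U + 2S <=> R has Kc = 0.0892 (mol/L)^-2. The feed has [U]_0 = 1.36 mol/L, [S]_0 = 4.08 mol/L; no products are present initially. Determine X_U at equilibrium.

X = 0.430

Let X = conversion of U; extent ξ = 1.36·X mol/L.
Concentrations: [U] = 1.36 − 1.36X; [S] = 4.08 − 2.72X; [R] = 1.36X.
Kc = [R] / ([U] [S]^2).
Equating to 0.0892 (mol/L)^-2: the physical root is X = 0.430.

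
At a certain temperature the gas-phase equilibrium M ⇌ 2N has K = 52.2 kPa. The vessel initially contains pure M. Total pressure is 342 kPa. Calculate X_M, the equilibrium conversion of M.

X = 0.192

Take 1 mol M as basis and let X be its fractional conversion, so ξ = X.
Species balance: n_M = 1 − X; n_N = 2X.
Total moles n_T = 1 + X.
y_i = n_i/n_T, p_i = y_i·P. K = p_N^2 / (p_M).
This yields a degree-2 equation in X; solving on (0,1), X = 0.192.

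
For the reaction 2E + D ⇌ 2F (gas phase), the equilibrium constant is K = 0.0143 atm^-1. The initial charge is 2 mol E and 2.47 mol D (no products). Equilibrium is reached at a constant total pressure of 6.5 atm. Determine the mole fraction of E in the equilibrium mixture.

Take 2 mol E as basis and let X be its fractional conversion, so ξ = X.
Mole table: n_E = 2 − 2X; n_D = 2.47 − X; n_F = 2X.
Total moles n_T = 4.47 − X.
y_i = n_i/n_T, p_i = y_i·P. K = p_F^2 / (p_E^2 p_D).
Substituting and setting equal to 0.0143 atm^-1 gives a polynomial in X; the root in (0,1) is X = 0.182.
Then n_E = 1.64, n_T = 4.29, so y_E = 0.381.

y_E = 0.381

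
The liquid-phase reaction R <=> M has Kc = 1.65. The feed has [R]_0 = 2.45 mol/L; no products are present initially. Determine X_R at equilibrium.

Let X = conversion of R; extent ξ = 2.45·X mol/L.
Concentrations: [R] = 2.45 − 2.45X; [M] = 2.45X.
Kc = [M] / ([R]).
Equating to 1.65: the physical root is X = 0.623.

X = 0.623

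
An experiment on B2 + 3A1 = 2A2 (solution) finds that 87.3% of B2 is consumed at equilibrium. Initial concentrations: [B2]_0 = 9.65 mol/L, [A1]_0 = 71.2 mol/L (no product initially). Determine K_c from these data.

Let X = conversion of B2.
Concentrations: [B2] = 9.65 − 9.65X; [A1] = 71.2 − 29X; [A2] = 19.3X.
At X = 0.873: [B2] = 1.23, [A1] = 45.9, [A2] = 16.8.
K_c = [A2]^2 / ([B2] [A1]^3) = 0.00239 (mol/L)^-2.

K_c = 0.00239 (mol/L)^-2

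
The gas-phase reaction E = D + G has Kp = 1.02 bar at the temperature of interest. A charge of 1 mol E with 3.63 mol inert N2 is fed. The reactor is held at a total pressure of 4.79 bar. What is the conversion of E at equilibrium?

Let X = conversion of E (basis 1 mol E); extent of reaction ξ = X.
Mole table: n_E = 1 − X; n_D = X; n_G = X; n_I = 3.63 (inert).
n_T = Σnᵢ = 4.63 + X.
y_i = n_i/n_T, p_i = y_i·P. Kp = p_D p_G / (p_E).
This yields a degree-2 equation in X; solving on (0,1), X = 0.638.

X = 0.638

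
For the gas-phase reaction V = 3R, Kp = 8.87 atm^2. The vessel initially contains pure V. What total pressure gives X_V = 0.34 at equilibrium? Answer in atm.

P = 3.95 atm

Take 1 mol V as basis and let X be its fractional conversion, so ξ = X.
Species balance: n_V = 1 − X; n_R = 3X.
Summing: n_T = 1 + 2X.
Kp = p_R^3 / (p_V) with p_i = (n_i/n_T)·P.
At X = 0.34: the mole-fraction product g(X) = Π y_i^ν_i = 0.5697. Since Kp = g(X)·P^{2}, P = (Kp/g)^(1/2) = (8.87/0.5697)^(1/2) = 3.95 atm.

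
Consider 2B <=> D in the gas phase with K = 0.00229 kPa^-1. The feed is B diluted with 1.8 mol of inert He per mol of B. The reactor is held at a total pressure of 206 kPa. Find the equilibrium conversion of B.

X = 0.216

Take 1 mol B as basis and let X be its fractional conversion, so ξ = 0.5X.
Mole table: n_B = 1 − X; n_D = 0.5X; n_I = 1.8 (inert).
Total moles n_T = 2.8 − 0.5X.
Mole fractions y_i = n_i/n_T; K = p_D / (p_B^2) with p_i = y_i·P.
This yields a degree-2 equation in X; solving on (0,1), X = 0.216.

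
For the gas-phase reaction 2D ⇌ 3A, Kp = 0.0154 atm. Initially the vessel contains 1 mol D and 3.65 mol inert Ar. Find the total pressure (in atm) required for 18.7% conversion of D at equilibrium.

P = 2.19 atm

Take 1 mol D as basis and let X be its fractional conversion, so ξ = 0.5X.
At extent ξ: n_D = 1 − X; n_A = 1.5X; n_I = 3.65 (inert).
n_T = Σnᵢ = 4.65 + 0.5X.
Kp = p_A^3 / (p_D^2) with p_i = (n_i/n_T)·P.
At X = 0.187: the mole-fraction product g(X) = Π y_i^ν_i = 0.007039. Since Kp = g(X)·P^{1}, P = (Kp/g)^(1/1) = (0.0154/0.007039)^(1/1) = 2.19 atm.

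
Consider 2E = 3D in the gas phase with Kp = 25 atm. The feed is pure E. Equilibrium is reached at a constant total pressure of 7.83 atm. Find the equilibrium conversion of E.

Take 1 mol E as basis and let X be its fractional conversion, so ξ = 0.5X.
At extent ξ: n_E = 1 − X; n_D = 1.5X.
n_T = Σnᵢ = 1 + 0.5X.
Mole fractions y_i = n_i/n_T; Kp = p_D^3 / (p_E^2) with p_i = y_i·P.
Equating to 25 atm and solving on 0 < X < 1: X = 0.590.

X = 0.590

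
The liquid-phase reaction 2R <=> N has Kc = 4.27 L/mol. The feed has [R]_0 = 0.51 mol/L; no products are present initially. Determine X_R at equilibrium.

X = 0.622

Let X = conversion of R; extent ξ = 0.51X/2 mol/L.
Concentrations: [R] = 0.51 − 0.51X; [N] = 0.255X.
Kc = [N] / ([R]^2).
Solving Kc = 4.27 for X ∈ (0,1): X = 0.622.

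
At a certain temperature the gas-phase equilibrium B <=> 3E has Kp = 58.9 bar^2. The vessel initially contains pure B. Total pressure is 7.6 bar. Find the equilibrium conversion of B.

X = 0.420

Take 1 mol B as basis and let X be its fractional conversion, so ξ = X.
Mole table: n_B = 1 − X; n_E = 3X.
n_T = Σnᵢ = 1 + 2X.
With p_i = (n_i/n_T)P, Kp = p_E^3 / (p_B).
Substituting and setting equal to 58.9 bar^2 gives a polynomial in X; the root in (0,1) is X = 0.420.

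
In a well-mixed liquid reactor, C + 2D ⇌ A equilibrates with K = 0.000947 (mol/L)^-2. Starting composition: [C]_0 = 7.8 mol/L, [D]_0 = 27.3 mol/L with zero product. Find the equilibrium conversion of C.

Let X = conversion of C; extent ξ = 7.8·X mol/L.
Concentrations: [C] = 7.8 − 7.8X; [D] = 27.3 − 15.6X; [A] = 7.8X.
K = [A] / ([C] [D]^2).
Equating to 0.000947 (mol/L)^-2: the physical root is X = 0.320.

X = 0.320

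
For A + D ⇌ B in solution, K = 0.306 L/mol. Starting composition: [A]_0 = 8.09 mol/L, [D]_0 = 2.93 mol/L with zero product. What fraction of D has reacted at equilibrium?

Let X = conversion of D; extent ξ = 2.93·X mol/L.
Concentrations: [A] = 8.09 − 2.93X; [D] = 2.93 − 2.93X; [B] = 2.93X.
K = [B] / ([A] [D]).
Setting equal to 0.306 and solving for X on (0,1) gives X = 0.654.

X = 0.654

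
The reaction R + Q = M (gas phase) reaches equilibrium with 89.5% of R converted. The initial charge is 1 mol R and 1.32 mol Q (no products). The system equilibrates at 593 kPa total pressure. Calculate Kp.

Let X = conversion of R (basis 1 mol R); extent of reaction ξ = X.
Mole table: n_R = 1 − X; n_Q = 1.32 − X; n_M = X.
n_T = Σnᵢ = 2.32 − X.
At X = 0.895: n_R = 0.105, n_Q = 0.425, n_M = 0.895, n_T = 1.43.
p_i = (n_i/n_T)·P. Kp = p_M / (p_R p_Q) = 0.0482 kPa^-1.

Kp = 0.0482 kPa^-1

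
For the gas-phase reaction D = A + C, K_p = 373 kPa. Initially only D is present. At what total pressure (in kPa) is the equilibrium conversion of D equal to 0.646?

P = 521 kPa

Let X = conversion of D (basis 1 mol D); extent of reaction ξ = X.
Mole table: n_D = 1 − X; n_A = X; n_C = X.
Total moles n_T = 1 + X.
K_p = p_A p_C / (p_D) with p_i = (n_i/n_T)·P.
At X = 0.646: the mole-fraction product g(X) = Π y_i^ν_i = 0.7162. Since K_p = g(X)·P^{1}, P = (K_p/g)^(1/1) = (373/0.7162)^(1/1) = 521 kPa.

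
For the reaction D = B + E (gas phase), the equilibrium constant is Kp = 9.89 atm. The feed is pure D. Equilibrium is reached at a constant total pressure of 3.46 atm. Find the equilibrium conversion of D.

X = 0.861

Take 1 mol D as basis and let X be its fractional conversion, so ξ = X.
Species balance: n_D = 1 − X; n_B = X; n_E = X.
Summing: n_T = 1 + X.
Mole fractions y_i = n_i/n_T; Kp = p_B p_E / (p_D) with p_i = y_i·P.
Substituting and setting equal to 9.89 atm gives a polynomial in X; the root in (0,1) is X = 0.861.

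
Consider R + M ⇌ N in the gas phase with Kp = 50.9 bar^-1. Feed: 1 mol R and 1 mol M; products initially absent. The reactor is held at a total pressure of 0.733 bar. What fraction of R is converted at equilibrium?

X = 0.838

Let X = conversion of R (basis 1 mol R); extent of reaction ξ = X.
At extent ξ: n_R = 1 − X; n_M = 1 − X; n_N = X.
Total moles n_T = 2 − X.
With p_i = (n_i/n_T)P, Kp = p_N / (p_R p_M).
This yields a degree-2 equation in X; solving on (0,1), X = 0.838.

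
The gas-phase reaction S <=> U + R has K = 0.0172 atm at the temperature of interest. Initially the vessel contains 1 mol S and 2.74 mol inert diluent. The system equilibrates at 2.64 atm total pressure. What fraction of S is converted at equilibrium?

X = 0.147

Let X = conversion of S (basis 1 mol S); extent of reaction ξ = X.
Species balance: n_S = 1 − X; n_U = X; n_R = X; n_I = 2.74 (inert).
Summing: n_T = 3.74 + X.
Mole fractions y_i = n_i/n_T; K = p_U p_R / (p_S) with p_i = y_i·P.
Equating to 0.0172 atm and solving on 0 < X < 1: X = 0.147.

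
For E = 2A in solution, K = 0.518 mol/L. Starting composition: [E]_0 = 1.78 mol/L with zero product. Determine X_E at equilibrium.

Let X = conversion of E; extent ξ = 1.78·X mol/L.
Concentrations: [E] = 1.78 − 1.78X; [A] = 3.56X.
K = [A]^2 / ([E]).
Equating to 0.518 mol/L: the physical root is X = 0.236.

X = 0.236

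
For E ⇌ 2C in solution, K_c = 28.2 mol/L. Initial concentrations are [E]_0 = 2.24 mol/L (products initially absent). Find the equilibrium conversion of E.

X = 0.798

Let X = conversion of E; extent ξ = 2.24·X mol/L.
Concentrations: [E] = 2.24 − 2.24X; [C] = 4.48X.
K_c = [C]^2 / ([E]).
Equating to 28.2 mol/L: the physical root is X = 0.798.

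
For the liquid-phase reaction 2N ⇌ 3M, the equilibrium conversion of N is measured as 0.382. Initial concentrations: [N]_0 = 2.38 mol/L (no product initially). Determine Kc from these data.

Let X = conversion of N.
Concentrations: [N] = 2.38 − 2.38X; [M] = 3.57X.
At X = 0.382: [N] = 1.47, [M] = 1.36.
Kc = [M]^3 / ([N]^2) = 1.17 mol/L.

Kc = 1.17 mol/L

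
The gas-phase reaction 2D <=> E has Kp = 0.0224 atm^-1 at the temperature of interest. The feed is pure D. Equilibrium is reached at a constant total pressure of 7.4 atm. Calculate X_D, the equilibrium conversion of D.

X = 0.225

Let X = conversion of D (basis 1 mol D); extent of reaction ξ = 0.5X.
Species balance: n_D = 1 − X; n_E = 0.5X.
n_T = Σnᵢ = 1 − 0.5X.
With p_i = (n_i/n_T)P, Kp = p_E / (p_D^2).
Setting this equal to 0.0224 atm^-1 and taking the physical root (0 < X < 1) gives X = 0.225.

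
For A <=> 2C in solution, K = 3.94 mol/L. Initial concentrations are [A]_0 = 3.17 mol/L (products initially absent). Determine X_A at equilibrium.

Let X = conversion of A; extent ξ = 3.17·X mol/L.
Concentrations: [A] = 3.17 − 3.17X; [C] = 6.34X.
K = [C]^2 / ([A]).
Solving K = 3.94 for X ∈ (0,1): X = 0.423.

X = 0.423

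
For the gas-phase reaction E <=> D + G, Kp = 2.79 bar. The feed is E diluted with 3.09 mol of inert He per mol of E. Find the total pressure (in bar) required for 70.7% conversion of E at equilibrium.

Let X = conversion of E (basis 1 mol E); extent of reaction ξ = X.
Species balance: n_E = 1 − X; n_D = X; n_G = X; n_I = 3.09 (inert).
Total moles n_T = 4.09 + X.
Kp = p_D p_G / (p_E) with p_i = (n_i/n_T)·P.
At X = 0.707: the mole-fraction product g(X) = Π y_i^ν_i = 0.3556. Since Kp = g(X)·P^{1}, P = (Kp/g)^(1/1) = (2.79/0.3556)^(1/1) = 7.85 bar.

P = 7.85 bar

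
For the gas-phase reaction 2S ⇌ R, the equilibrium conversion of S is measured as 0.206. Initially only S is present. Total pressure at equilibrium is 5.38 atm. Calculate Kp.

Basis: 1 mol S initially; let X = conversion of S. Extent ξ = 0.5X.
At extent ξ: n_S = 1 − X; n_R = 0.5X.
Summing: n_T = 1 − 0.5X.
At X = 0.206: n_S = 0.794, n_R = 0.103, n_T = 0.897.
p_i = (n_i/n_T)·P. Kp = p_R / (p_S^2) = 0.0272 atm^-1.

Kp = 0.0272 atm^-1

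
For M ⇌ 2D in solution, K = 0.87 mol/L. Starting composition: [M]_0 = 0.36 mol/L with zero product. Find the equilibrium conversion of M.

Let X = conversion of M; extent ξ = 0.36·X mol/L.
Concentrations: [M] = 0.36 − 0.36X; [D] = 0.72X.
K = [D]^2 / ([M]).
Equating to 0.87 mol/L: the physical root is X = 0.532.

X = 0.532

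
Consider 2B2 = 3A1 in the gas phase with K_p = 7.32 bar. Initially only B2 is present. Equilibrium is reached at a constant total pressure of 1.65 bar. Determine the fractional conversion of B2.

X = 0.624

Basis: 1 mol B2 initially; let X = conversion of B2. Extent ξ = 0.5X.
Moles: n_B2 = 1 − X; n_A1 = 1.5X.
Summing: n_T = 1 + 0.5X.
Mole fractions y_i = n_i/n_T; K_p = p_A1^3 / (p_B2^2) with p_i = y_i·P.
Equating to 7.32 bar and solving on 0 < X < 1: X = 0.624.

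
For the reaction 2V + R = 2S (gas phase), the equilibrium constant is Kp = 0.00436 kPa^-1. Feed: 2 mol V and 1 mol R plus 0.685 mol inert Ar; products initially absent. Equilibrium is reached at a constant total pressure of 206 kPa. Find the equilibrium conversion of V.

Let X = conversion of V (basis 2 mol V); extent of reaction ξ = X.
Moles: n_V = 2 − 2X; n_R = 1 − X; n_S = 2X; n_I = 0.685 (inert).
Summing: n_T = 3.69 − X.
y_i = n_i/n_T, p_i = y_i·P. Kp = p_S^2 / (p_V^2 p_R).
Setting this equal to 0.00436 kPa^-1 and taking the physical root (0 < X < 1) gives X = 0.301.

X = 0.301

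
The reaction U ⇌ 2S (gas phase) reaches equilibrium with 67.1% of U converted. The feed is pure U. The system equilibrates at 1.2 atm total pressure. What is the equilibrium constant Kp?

Kp = 3.93 atm

Let X = conversion of U (basis 1 mol U); extent of reaction ξ = X.
Moles: n_U = 1 − X; n_S = 2X.
n_T = Σnᵢ = 1 + X.
At X = 0.671: n_U = 0.329, n_S = 1.34, n_T = 1.67.
p_i = (n_i/n_T)·P. Kp = p_S^2 / (p_U) = 3.93 atm.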